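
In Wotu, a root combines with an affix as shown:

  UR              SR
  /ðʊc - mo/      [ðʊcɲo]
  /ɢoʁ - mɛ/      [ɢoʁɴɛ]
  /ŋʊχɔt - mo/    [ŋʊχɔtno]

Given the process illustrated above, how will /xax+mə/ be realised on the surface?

[xaxŋə]

The data show progressive place assimilation: /m/ → [ɲ] after /c/; /m/ → [ɴ] after /ʁ/; /m/ → [n] after /t/. In each pair only place changes, matching the preceding consonant, while manner and voice stay constant.
The rule targets /m/ (voiced bilabial nasal), which sits after the trigger /x/ (velar).
A voiced velar nasal is [ŋ], so the surface segment is [ŋ].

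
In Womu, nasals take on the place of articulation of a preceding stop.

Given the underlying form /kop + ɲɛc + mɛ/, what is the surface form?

[kopmɛcɲɛ]

/ɲ/ is a voiced palatal nasal. The preceding trigger /p/ is bilabial, so /ɲ/ must become bilabial as well.
A voiced bilabial nasal is [m], so the surface segment is [m].
At the second juncture, /m/ likewise becomes [ɲ] adjacent to /c/.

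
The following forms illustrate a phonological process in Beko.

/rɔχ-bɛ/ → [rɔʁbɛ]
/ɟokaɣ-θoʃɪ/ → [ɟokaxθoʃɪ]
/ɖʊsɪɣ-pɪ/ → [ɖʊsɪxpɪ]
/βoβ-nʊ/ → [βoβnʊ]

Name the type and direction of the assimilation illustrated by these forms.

The segment that alternates is /χ/, which surfaces as [ʁ] when adjacent to /b/.
The change voiceless → voiced matches the voicing of the following /b/, identifying this as voicing assimilation.
Place and manner are unchanged, so the assimilation is partial, not total.
The same holds elsewhere in the data: /ɣ/ → [x] before /θ/ (voiced → voiceless, matching voiceless); /ɣ/ → [x] before /p/ (voiced → voiceless, matching voiceless) — only voicing changes, and always toward the following segment.
No alternation appears in [βoβnʊ]: there the adjacent consonants already agree in voicing (/β/ and /n/ are both voiced), so this form is consistent with the same rule.
The trigger is the following segment, so the direction is regressive (anticipatory).

regressive voicing assimilation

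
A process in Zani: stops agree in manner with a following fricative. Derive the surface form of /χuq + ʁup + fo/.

/q/ is a voiceless uvular stop. The following trigger /ʁ/ is a fricative, so /q/ must become a fricative as well.
A voiceless uvular fricative is [χ], so the surface segment is [χ].
At the second juncture, /p/ likewise becomes [ɸ] adjacent to /f/.

[χuχʁuɸfo]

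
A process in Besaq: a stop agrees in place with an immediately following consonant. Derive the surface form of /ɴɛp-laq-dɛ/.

/p/ is a voiceless bilabial stop. The following trigger /l/ is alveolar, so /p/ must become alveolar as well.
The voiceless alveolar stop is [t], so /p/ → [t].
The same rule applies at the second boundary: /q/ → [t] next to /d/.

[ɴɛtlatdɛ]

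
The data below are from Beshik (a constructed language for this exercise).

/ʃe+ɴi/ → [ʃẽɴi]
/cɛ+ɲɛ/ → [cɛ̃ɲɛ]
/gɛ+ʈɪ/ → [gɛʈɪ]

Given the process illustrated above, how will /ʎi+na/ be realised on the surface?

[ʎĩna]

The data show regressive nasality assimilation (vowel nasalisation): /e/ → [ẽ] before /ɴ/; /ɛ/ → [ɛ̃] before /ɲ/ — a vowel is nasalised by an immediately following nasal consonant.
No change occurs in [gɛʈɪ] because the vowel at the boundary is adjacent to an oral consonant, not a nasal (/ɛ/ next to /ʈ/).
The vowel /i/ is adjacent to the following nasal /n/, so it acquires [+nasal] and surfaces as [ĩ].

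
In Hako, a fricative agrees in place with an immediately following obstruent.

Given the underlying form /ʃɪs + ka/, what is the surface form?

/s/ is a voiceless alveolar fricative. The following trigger /k/ is velar, so /s/ must become velar as well.
The voiceless velar fricative is [x], so /s/ → [x].

[ʃɪxka]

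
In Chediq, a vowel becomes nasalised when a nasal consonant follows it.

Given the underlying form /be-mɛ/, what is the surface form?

The vowel /e/ is adjacent to the following nasal /m/, so it acquires [+nasal] and surfaces as [ẽ].

[bẽmɛ]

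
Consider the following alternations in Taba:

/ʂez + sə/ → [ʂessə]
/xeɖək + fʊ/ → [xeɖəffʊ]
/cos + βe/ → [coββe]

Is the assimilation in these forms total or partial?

total assimilation

Comparing underlying and surface forms, /k/ → [f] is the alternation; the neighbouring /f/ is constant.
The output [f] is identical to the trigger /f/ — every feature (place, manner, voicing) has been copied — so this is total assimilation.
The other forms behave the same way: /z/ → [s] before /s/; /s/ → [β] before /β/ — in each case the output is a copy of the following consonant.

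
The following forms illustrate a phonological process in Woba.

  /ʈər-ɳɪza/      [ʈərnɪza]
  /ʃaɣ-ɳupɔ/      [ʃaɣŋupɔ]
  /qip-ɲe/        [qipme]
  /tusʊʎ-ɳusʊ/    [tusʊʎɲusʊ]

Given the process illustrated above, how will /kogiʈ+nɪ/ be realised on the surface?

The data show progressive place assimilation: /ɳ/ → [n] after /r/; /ɳ/ → [ŋ] after /ɣ/; /ɲ/ → [m] after /p/; /ɳ/ → [ɲ] after /ʎ/. In each pair only place changes, matching the preceding consonant, while manner and voice stay constant.
The rule targets /n/ (voiced alveolar nasal), which sits after the trigger /ʈ/ (retroflex).
Changing only its place to retroflex gives [ɳ] — the voiced retroflex nasal.

[kogiʈɳɪ]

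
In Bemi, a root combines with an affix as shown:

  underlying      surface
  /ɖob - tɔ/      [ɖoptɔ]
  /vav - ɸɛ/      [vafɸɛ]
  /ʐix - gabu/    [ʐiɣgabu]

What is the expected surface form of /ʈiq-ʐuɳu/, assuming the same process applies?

The data show regressive voicing assimilation: /b/ → [p] before /t/; /v/ → [f] before /ɸ/; /x/ → [ɣ] before /g/. In each pair only voicing changes, matching the following consonant, while place and manner stay constant.
The rule targets /q/ (voiceless uvular stop), which sits before the trigger /ʐ/ (voiced).
The voiced uvular stop is [ɢ], so /q/ → [ɢ].

[ʈiɢʐuɳu]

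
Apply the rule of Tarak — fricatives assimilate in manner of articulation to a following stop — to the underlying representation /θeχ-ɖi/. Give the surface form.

[θeqɖi]

The rule targets /χ/ (voiceless uvular fricative), which sits before the trigger /ɖ/ (stop).
The voiceless uvular stop is [q], so /χ/ → [q].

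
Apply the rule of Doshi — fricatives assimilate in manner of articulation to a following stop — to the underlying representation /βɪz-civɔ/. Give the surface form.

/z/ is a voiced alveolar fricative. The following trigger /c/ is a stop, so /z/ must become a stop as well.
The voiced alveolar stop is [d], so /z/ → [d].

[βɪdcivɔ]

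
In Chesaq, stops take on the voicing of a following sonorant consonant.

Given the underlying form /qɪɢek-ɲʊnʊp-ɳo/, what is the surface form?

[qɪɢegɲʊnʊbɳo]

The rule targets /k/ (voiceless velar stop), which sits before the trigger /ɲ/ (voiced).
Changing only its voicing to voiced gives [g] — the voiced velar stop.
At the second juncture, /p/ likewise becomes [b] adjacent to /ɳ/.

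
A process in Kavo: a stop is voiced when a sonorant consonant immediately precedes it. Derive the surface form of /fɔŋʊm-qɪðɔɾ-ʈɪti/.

[fɔŋʊmɢɪðɔɾɖɪti]

The rule targets /q/ (voiceless uvular stop), which sits after the trigger /m/ (voiced).
The voiced uvular stop is [ɢ], so /q/ → [ɢ].
At the second juncture, /ʈ/ likewise becomes [ɖ] adjacent to /ɾ/.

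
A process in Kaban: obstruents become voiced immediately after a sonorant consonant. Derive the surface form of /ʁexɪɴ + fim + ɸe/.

The rule targets /f/ (voiceless labiodental fricative), which sits after the trigger /ɴ/ (voiced).
A voiced labiodental fricative is [v], so the surface segment is [v].
At the second juncture, /ɸ/ likewise becomes [β] adjacent to /m/.

[ʁexɪɴvimβe]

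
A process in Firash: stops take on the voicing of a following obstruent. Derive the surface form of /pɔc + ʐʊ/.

[pɔɟʐʊ]

/c/ is a voiceless palatal stop. The following trigger /ʐ/ is voiced, so /c/ must become voiced as well.
The voiced palatal stop is [ɟ], so /c/ → [ɟ].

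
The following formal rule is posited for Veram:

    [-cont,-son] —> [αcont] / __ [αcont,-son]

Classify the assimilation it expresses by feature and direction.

The rule copies [cont] (continuancy) from the environment onto the target stops; since [±cont] encodes the stop/fricative manner contrast, the assimilating dimension is manner.
Since the environment is written after the underscore, the trigger follows the target; the direction is regressive.

regressive manner assimilation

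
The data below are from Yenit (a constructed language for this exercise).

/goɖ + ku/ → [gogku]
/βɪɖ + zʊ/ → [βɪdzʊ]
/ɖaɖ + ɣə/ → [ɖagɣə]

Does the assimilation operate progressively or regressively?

regressive

Underlying /ɖ/ is realised as [g] next to /k/; /k/ itself does not change.
/ɖ/ is retroflex while /k/ is velar; the output [g] is velar, matching the trigger — so the feature that spreads is place.
Checking the remaining alternations: /ɖ/ → [d] before /z/ (retroflex → alveolar, matching alveolar); /ɖ/ → [g] before /ɣ/ (retroflex → velar, matching velar) — only place changes, and always toward the following segment.
The trigger is the following segment, so the direction is regressive (anticipatory).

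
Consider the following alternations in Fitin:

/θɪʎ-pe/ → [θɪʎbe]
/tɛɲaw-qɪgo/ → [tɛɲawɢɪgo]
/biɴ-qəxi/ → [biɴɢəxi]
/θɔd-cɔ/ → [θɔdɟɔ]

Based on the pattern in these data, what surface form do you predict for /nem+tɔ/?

[nemdɔ]

The data show progressive voicing assimilation: /p/ → [b] after /ʎ/; /q/ → [ɢ] after /w/; /q/ → [ɢ] after /ɴ/; /c/ → [ɟ] after /d/. In each pair only voicing changes, matching the preceding consonant, while place and manner stay constant.
/t/ is a voiceless alveolar stop. The preceding trigger /m/ is voiced, so /t/ must become voiced as well.
Changing only its voicing to voiced gives [d] — the voiced alveolar stop.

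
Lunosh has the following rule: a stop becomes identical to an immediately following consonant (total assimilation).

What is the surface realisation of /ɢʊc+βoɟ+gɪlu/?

[ɢʊββoggɪlu]

/c/ is the segment targeted by the rule; it sits immediately before /β/, so it assimilates completely and surfaces as [β].
At the second juncture, /ɟ/ likewise becomes [g] adjacent to /g/.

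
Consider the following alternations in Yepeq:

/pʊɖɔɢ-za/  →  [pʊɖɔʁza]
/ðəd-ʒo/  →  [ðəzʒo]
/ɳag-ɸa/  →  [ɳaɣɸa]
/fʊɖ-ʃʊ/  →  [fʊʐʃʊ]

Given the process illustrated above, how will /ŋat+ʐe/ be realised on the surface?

[ŋasʐe]

The data show regressive manner assimilation: /ɢ/ → [ʁ] before /z/; /d/ → [z] before /ʒ/; /g/ → [ɣ] before /ɸ/; /ɖ/ → [ʐ] before /ʃ/. In each pair only manner changes, matching the following consonant, while place and voice stay constant.
/t/ is a voiceless alveolar stop. The following trigger /ʐ/ is a fricative, so /t/ must become a fricative as well.
A voiceless alveolar fricative is [s], so the surface segment is [s].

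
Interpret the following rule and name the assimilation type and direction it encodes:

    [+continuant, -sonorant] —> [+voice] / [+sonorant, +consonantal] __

progressive voicing assimilation

The structural change is [+voice], and the conditioning segment [+sonorant, +consonantal] (a sonorant consonant) is itself voiced, so the target comes to share the voicing of its neighbour — voicing assimilation.
Since the environment is written before the underscore, the trigger precedes the target; the direction is progressive.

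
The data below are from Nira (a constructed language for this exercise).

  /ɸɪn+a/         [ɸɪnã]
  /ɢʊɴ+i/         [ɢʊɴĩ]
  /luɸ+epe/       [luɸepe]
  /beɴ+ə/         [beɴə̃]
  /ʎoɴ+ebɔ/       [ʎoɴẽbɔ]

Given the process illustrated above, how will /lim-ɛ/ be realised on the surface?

[limɛ̃]

The data show progressive nasality assimilation (vowel nasalisation): /a/ → [ã] after /n/; /i/ → [ĩ] after /ɴ/; /ə/ → [ə̃] after /ɴ/; /e/ → [ẽ] after /ɴ/ — a vowel is nasalised by an immediately preceding nasal consonant.
No change occurs in [luɸepe] because the vowel at the boundary is adjacent to an oral consonant, not a nasal (/e/ next to /ɸ/).
The vowel /ɛ/ is adjacent to the preceding nasal /m/, so it acquires [+nasal] and surfaces as [ɛ̃].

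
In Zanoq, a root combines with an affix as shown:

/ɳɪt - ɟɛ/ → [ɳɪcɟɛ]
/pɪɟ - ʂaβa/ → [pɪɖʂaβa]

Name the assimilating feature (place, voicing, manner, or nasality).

place

The segment that alternates is /t/, which surfaces as [c] when adjacent to /ɟ/.
The change alveolar → palatal matches the place of the following /ɟ/, identifying this as place assimilation.
The same holds elsewhere in the data: /ɟ/ → [ɖ] before /ʂ/ (palatal → retroflex, matching retroflex) — only place changes, and always toward the following segment.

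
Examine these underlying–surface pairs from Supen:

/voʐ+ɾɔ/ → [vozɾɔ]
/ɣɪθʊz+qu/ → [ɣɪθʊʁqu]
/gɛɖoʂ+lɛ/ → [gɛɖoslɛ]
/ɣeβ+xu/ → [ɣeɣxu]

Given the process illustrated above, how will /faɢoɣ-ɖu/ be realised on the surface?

[faɢoʐɖu]

The data show regressive place assimilation: /ʐ/ → [z] before /ɾ/; /z/ → [ʁ] before /q/; /ʂ/ → [s] before /l/; /β/ → [ɣ] before /x/. In each pair only place changes, matching the following consonant, while manner and voice stay constant.
/ɣ/ is a voiced velar fricative. The following trigger /ɖ/ is retroflex, so /ɣ/ must become retroflex as well.
A voiced retroflex fricative is [ʐ], so the surface segment is [ʐ].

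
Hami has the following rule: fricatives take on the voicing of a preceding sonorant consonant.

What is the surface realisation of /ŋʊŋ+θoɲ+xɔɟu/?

/θ/ is a voiceless dental fricative. The preceding trigger /ŋ/ is voiced, so /θ/ must become voiced as well.
Changing only its voicing to voiced gives [ð] — the voiced dental fricative.
The same rule applies at the second boundary: /x/ → [ɣ] next to /ɲ/.

[ŋʊŋðoɲɣɔɟu]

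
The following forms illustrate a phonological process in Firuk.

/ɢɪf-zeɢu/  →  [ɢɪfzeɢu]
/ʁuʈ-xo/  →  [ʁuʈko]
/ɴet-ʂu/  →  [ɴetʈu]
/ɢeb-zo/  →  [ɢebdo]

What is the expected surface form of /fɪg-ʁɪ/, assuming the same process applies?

[fɪgɢɪ]

The data show progressive manner assimilation: /x/ → [k] after /ʈ/; /ʂ/ → [ʈ] after /t/; /z/ → [d] after /b/. In each pair only manner changes, matching the preceding consonant, while place and voice stay constant.
No alternation appears in [ɢɪfzeɢu]: there the adjacent consonants already agree in manner (/z/ and /f/ are both fricatives), so this form is consistent with the same rule.
The rule targets /ʁ/ (voiced uvular fricative), which sits after the trigger /g/ (stop).
Changing only its manner to stop gives [ɢ] — the voiced uvular stop.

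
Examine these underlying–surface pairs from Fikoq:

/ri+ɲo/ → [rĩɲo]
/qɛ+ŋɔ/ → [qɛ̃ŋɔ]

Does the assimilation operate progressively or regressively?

The vowel /i/ surfaces as nasalised [ĩ] next to the following nasal /ɲ/ — it has acquired the [+nasal] feature of its neighbour.
Likewise in the remaining data: /ɛ/ → [ɛ̃] before /ŋ/ — each time a vowel is nasalised next to a following nasal.
Because the conditioning nasal is to the right of the vowel that changes, the process is regressive (anticipatory).

regressive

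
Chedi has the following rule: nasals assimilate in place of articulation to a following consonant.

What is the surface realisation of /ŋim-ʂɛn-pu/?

[ŋiɳʂɛmpu]

/m/ is a voiced bilabial nasal. The following trigger /ʂ/ is retroflex, so /m/ must become retroflex as well.
A voiced retroflex nasal is [ɳ], so the surface segment is [ɳ].
At the second juncture, /n/ likewise becomes [m] adjacent to /p/.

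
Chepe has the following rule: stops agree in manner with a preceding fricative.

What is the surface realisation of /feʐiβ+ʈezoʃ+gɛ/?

[feʐiβʂezoʃɣɛ]

/ʈ/ is a voiceless retroflex stop. The preceding trigger /β/ is a fricative, so /ʈ/ must become a fricative as well.
A voiceless retroflex fricative is [ʂ], so the surface segment is [ʂ].
At the second juncture, /g/ likewise becomes [ɣ] adjacent to /ʃ/.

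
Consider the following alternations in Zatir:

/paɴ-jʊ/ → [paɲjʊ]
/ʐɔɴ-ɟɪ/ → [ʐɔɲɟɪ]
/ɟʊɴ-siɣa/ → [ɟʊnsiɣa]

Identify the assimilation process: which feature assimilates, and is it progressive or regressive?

The segment that alternates is /ɴ/, which surfaces as [ɲ] when adjacent to /j/.
/ɴ/ is uvular while /j/ is palatal; the output [ɲ] is palatal, matching the trigger — so the feature that spreads is place.
Manner and voice are unchanged, so the assimilation is partial, not total.
The other alternating forms pattern the same way: /ɴ/ → [ɲ] before /ɟ/ (uvular → palatal, matching palatal); /ɴ/ → [n] before /s/ (uvular → alveolar, matching alveolar) — only place changes, and always toward the following segment.
The trigger is the following segment, so the direction is regressive (anticipatory).

regressive place assimilation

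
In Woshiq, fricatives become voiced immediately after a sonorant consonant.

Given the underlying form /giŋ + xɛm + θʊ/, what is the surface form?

/x/ is a voiceless velar fricative. The preceding trigger /ŋ/ is voiced, so /x/ must become voiced as well.
The voiced velar fricative is [ɣ], so /x/ → [ɣ].
At the second juncture, /θ/ likewise becomes [ð] adjacent to /m/.

[giŋɣɛmðʊ]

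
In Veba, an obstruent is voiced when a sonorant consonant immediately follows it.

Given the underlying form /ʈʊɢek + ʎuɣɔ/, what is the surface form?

The rule targets /k/ (voiceless velar stop), which sits before the trigger /ʎ/ (voiced).
The voiced velar stop is [g], so /k/ → [g].

[ʈʊɢegʎuɣɔ]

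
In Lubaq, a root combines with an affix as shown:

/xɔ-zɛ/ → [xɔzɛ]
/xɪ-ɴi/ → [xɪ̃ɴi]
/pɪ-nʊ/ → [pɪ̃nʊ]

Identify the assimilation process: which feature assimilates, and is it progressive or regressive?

regressive nasality assimilation (vowel nasalisation)

The vowel /ɪ/ surfaces as nasalised [ɪ̃] next to the following nasal /ɴ/ — it has acquired the [+nasal] feature of its neighbour.
The other form shows the same pattern: /ɪ/ → [ɪ̃] before /n/ — each time a vowel is nasalised next to a following nasal.
No change occurs in [xɔzɛ] because the vowel at the boundary is adjacent to an oral consonant, not a nasal (/ɔ/ next to /z/).
Because the conditioning nasal is to the right of the vowel that changes, the process is regressive (anticipatory).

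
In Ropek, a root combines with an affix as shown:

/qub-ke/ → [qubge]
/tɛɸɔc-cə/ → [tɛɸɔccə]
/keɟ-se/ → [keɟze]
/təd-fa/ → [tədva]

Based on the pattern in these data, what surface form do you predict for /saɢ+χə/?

[saɢʁə]

The data show progressive voicing assimilation: /k/ → [g] after /b/; /s/ → [z] after /ɟ/; /f/ → [v] after /d/. In each pair only voicing changes, matching the preceding consonant, while place and manner stay constant.
No alternation appears in [tɛɸɔccə]: there the adjacent consonants already agree in voicing (/c/ and /c/ are both voiceless), so this form is consistent with the same rule.
The rule targets /χ/ (voiceless uvular fricative), which sits after the trigger /ɢ/ (voiced).
A voiced uvular fricative is [ʁ], so the surface segment is [ʁ].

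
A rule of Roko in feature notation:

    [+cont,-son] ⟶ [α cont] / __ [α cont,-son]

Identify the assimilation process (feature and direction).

The shared variable α links the value of [cont] on the target to that of the neighbouring obstruent. [cont] distinguishes stops from fricatives — a manner-of-articulation feature — so this is manner assimilation.
Since the environment is written after the underscore, the trigger follows the target; the direction is regressive.

regressive manner assimilation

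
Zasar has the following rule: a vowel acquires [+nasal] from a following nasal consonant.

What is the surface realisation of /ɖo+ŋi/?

[ɖõŋi]

/o/ sits next to the nasal /ŋ/ and is therefore nasalised to [õ].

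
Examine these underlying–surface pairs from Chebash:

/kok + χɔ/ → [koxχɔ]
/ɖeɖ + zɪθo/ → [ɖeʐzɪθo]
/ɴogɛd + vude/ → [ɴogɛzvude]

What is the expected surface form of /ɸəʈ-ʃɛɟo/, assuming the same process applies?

[ɸəʂʃɛɟo]

The data show regressive manner assimilation: /k/ → [x] before /χ/; /ɖ/ → [ʐ] before /z/; /d/ → [z] before /v/. In each pair only manner changes, matching the following consonant, while place and voice stay constant.
The rule targets /ʈ/ (voiceless retroflex stop), which sits before the trigger /ʃ/ (fricative).
A voiceless retroflex fricative is [ʂ], so the surface segment is [ʂ].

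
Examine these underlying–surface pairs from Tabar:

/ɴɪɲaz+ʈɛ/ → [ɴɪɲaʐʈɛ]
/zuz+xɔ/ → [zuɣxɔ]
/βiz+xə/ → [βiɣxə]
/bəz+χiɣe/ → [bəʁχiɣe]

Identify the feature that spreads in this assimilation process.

place

The segment that alternates is /z/, which surfaces as [ʐ] when adjacent to /ʈ/.
/z/ is alveolar while /ʈ/ is retroflex; the output [ʐ] is retroflex, matching the trigger — so the feature that spreads is place.
The same holds elsewhere in the data: /z/ → [ɣ] before /x/ (alveolar → velar, matching velar); /z/ → [ʁ] before /χ/ (alveolar → uvular, matching uvular) — only place changes, and always toward the following segment.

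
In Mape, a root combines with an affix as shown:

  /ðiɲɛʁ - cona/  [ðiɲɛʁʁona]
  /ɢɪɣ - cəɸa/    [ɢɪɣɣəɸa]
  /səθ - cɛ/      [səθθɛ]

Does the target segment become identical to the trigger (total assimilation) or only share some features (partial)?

total assimilation

Comparing underlying and surface forms, /c/ → [ʁ] is the alternation; the neighbouring /ʁ/ is constant.
The output [ʁ] is identical to the trigger /ʁ/ — every feature (place, manner, voicing) has been copied — so this is total assimilation.
The remaining alternations confirm this: /c/ → [ɣ] after /ɣ/; /c/ → [θ] after /θ/ — in each case the output is a copy of the preceding consonant.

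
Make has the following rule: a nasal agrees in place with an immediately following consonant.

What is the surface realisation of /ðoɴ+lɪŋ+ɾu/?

The rule targets /ɴ/ (voiced uvular nasal), which sits before the trigger /l/ (alveolar).
The voiced alveolar nasal is [n], so /ɴ/ → [n].
At the second juncture, /ŋ/ likewise becomes [n] adjacent to /ɾ/.

[ðonlɪnɾu]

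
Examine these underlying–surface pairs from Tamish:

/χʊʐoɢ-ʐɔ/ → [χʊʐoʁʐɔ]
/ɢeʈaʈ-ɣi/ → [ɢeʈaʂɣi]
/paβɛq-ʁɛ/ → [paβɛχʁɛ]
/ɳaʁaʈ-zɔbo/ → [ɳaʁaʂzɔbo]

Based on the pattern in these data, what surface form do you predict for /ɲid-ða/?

The data show regressive manner assimilation: /ɢ/ → [ʁ] before /ʐ/; /ʈ/ → [ʂ] before /ɣ/; /q/ → [χ] before /ʁ/; /ʈ/ → [ʂ] before /z/. In each pair only manner changes, matching the following consonant, while place and voice stay constant.
/d/ is a voiced alveolar stop. The following trigger /ð/ is a fricative, so /d/ must become a fricative as well.
The voiced alveolar fricative is [z], so /d/ → [z].

[ɲizða]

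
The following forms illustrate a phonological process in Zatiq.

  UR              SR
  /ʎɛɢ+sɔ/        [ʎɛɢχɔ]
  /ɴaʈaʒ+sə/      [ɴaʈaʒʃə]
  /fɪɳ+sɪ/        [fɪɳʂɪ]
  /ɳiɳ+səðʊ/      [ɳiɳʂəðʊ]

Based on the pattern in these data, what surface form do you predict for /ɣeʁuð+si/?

[ɣeʁuðθi]

The data show progressive place assimilation: /s/ → [χ] after /ɢ/; /s/ → [ʃ] after /ʒ/; /s/ → [ʂ] after /ɳ/. In each pair only place changes, matching the preceding consonant, while manner and voice stay constant.
The rule targets /s/ (voiceless alveolar fricative), which sits after the trigger /ð/ (dental).
Changing only its place to dental gives [θ] — the voiceless dental fricative.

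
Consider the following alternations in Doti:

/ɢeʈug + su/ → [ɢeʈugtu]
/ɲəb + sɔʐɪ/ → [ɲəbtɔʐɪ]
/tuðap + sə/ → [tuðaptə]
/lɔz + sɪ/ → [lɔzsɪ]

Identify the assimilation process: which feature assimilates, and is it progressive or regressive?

progressive manner assimilation

The segment that alternates is /s/, which surfaces as [t] when adjacent to /g/.
/s/ is a fricative while /g/ is a stop; the output [t] is a stop, matching the trigger — so the feature that spreads is manner.
Place and voice are unchanged, so the assimilation is partial, not total.
The other alternating forms pattern the same way: /s/ → [t] after /b/ (fricative → stop, matching a stop); /s/ → [t] after /p/ (fricative → stop, matching a stop) — only manner changes, and always toward the preceding segment.
No alternation appears in [lɔzsɪ]: there the adjacent consonants already agree in manner (/s/ and /z/ are both fricatives), so this form is consistent with the same rule.
Since the segment that changes follows the conditioning segment, the assimilation is progressive.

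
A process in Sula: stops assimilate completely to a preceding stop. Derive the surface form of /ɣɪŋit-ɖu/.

[ɣɪŋittu]

/ɖ/ is the segment targeted by the rule; it sits immediately after /t/, so it assimilates completely and surfaces as [t].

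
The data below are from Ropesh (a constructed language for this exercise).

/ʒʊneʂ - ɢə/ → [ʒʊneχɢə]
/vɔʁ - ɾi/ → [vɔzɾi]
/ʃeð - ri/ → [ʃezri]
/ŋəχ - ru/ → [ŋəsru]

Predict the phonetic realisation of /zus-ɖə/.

The data show regressive place assimilation: /ʂ/ → [χ] before /ɢ/; /ʁ/ → [z] before /ɾ/; /ð/ → [z] before /r/; /χ/ → [s] before /r/. In each pair only place changes, matching the following consonant, while manner and voice stay constant.
The rule targets /s/ (voiceless alveolar fricative), which sits before the trigger /ɖ/ (retroflex).
A voiceless retroflex fricative is [ʂ], so the surface segment is [ʂ].

[zuʂɖə]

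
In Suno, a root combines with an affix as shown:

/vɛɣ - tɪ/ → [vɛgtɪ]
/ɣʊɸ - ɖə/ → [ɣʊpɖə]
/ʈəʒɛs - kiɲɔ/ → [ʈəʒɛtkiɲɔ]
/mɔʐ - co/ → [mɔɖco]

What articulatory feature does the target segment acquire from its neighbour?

manner

The segment that alternates is /ɣ/, which surfaces as [g] when adjacent to /t/.
/ɣ/ is a fricative while /t/ is a stop; the output [g] is a stop, matching the trigger — so the feature that spreads is manner.
The same holds elsewhere in the data: /ɸ/ → [p] before /ɖ/ (fricative → stop, matching a stop); /s/ → [t] before /k/ (fricative → stop, matching a stop); /ʐ/ → [ɖ] before /c/ (fricative → stop, matching a stop) — only manner changes, and always toward the following segment.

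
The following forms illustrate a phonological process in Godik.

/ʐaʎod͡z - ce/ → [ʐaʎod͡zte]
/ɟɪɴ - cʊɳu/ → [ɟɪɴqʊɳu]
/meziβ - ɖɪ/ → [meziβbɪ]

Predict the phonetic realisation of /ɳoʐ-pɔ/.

[ɳoʐʈɔ]

The data show progressive place assimilation: /c/ → [t] after /d͡z/; /c/ → [q] after /ɴ/; /ɖ/ → [b] after /β/. In each pair only place changes, matching the preceding consonant, while manner and voice stay constant.
/p/ is a voiceless bilabial stop. The preceding trigger /ʐ/ is retroflex, so /p/ must become retroflex as well.
The voiceless retroflex stop is [ʈ], so /p/ → [ʈ].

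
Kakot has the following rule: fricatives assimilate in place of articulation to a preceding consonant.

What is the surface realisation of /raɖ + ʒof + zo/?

/ʒ/ is a voiced postalveolar fricative. The preceding trigger /ɖ/ is retroflex, so /ʒ/ must become retroflex as well.
The voiced retroflex fricative is [ʐ], so /ʒ/ → [ʐ].
The same rule applies at the second boundary: /z/ → [v] next to /f/.

[raɖʐofvo]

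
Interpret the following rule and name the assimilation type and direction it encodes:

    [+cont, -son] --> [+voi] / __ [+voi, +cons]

regressive voicing assimilation

The structural change is [+voi], and the conditioning segment [+voi, +cons] (a voiced consonant) is itself voiced, so the target comes to share the voicing of its neighbour — voicing assimilation.
The conditioning segment sits to the right of the focus bar, meaning the trigger follows the segment that changes — regressive assimilation.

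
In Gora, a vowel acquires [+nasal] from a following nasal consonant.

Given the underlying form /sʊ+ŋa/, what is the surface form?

The vowel /ʊ/ is adjacent to the following nasal /ŋ/, so it acquires [+nasal] and surfaces as [ʊ̃].

[sʊ̃ŋa]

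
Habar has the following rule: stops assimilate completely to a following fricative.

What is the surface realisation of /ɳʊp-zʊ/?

[ɳʊzzʊ]

/p/ is the segment targeted by the rule; it sits immediately before /z/, so it assimilates completely and surfaces as [z].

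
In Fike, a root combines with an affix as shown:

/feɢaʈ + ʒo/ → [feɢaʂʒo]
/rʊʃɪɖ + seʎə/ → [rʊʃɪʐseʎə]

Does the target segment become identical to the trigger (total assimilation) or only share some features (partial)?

partial assimilation

Underlying /ʈ/ is realised as [ʂ] next to /ʒ/; /ʒ/ itself does not change.
The change stop → fricative matches the manner of the following /ʒ/, identifying this as manner assimilation.
Place and voice are unchanged, so the assimilation is partial, not total.
Checking the remaining alternation: /ɖ/ → [ʐ] before /s/ (stop → fricative, matching a fricative) — only manner changes, and always toward the following segment.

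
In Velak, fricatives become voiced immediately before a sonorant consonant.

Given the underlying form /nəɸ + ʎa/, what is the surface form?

/ɸ/ is a voiceless bilabial fricative. The following trigger /ʎ/ is voiced, so /ɸ/ must become voiced as well.
A voiced bilabial fricative is [β], so the surface segment is [β].

[nəβʎa]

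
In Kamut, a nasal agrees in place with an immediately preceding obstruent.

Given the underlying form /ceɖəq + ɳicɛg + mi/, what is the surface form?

[ceɖəqɴicɛgŋi]

/ɳ/ is a voiced retroflex nasal. The preceding trigger /q/ is uvular, so /ɳ/ must become uvular as well.
Changing only its place to uvular gives [ɴ] — the voiced uvular nasal.
The same rule applies at the second boundary: /m/ → [ŋ] next to /g/.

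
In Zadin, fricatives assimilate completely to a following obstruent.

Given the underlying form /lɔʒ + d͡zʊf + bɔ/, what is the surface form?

/ʒ/ is the segment targeted by the rule; it sits immediately before /d͡z/, so it assimilates completely and surfaces as [d͡z].
The same rule applies at the second boundary: /f/ → [b] next to /b/.

[lɔd͡zd͡zʊbbɔ]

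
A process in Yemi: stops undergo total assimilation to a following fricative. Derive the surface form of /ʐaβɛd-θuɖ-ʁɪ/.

[ʐaβɛθθuʁʁɪ]

/d/ is the segment targeted by the rule; it sits immediately before /θ/, so it assimilates completely and surfaces as [θ].
The same rule applies at the second boundary: /ɖ/ → [ʁ] next to /ʁ/.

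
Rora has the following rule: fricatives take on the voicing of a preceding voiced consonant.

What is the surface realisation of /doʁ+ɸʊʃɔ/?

[doʁβʊʃɔ]

The rule targets /ɸ/ (voiceless bilabial fricative), which sits after the trigger /ʁ/ (voiced).
Changing only its voicing to voiced gives [β] — the voiced bilabial fricative.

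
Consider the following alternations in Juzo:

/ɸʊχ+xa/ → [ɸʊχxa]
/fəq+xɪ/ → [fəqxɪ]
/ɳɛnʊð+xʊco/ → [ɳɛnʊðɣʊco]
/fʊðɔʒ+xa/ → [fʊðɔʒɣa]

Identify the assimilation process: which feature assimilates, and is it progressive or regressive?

The segment that alternates is /x/, which surfaces as [ɣ] when adjacent to /ð/.
The change voiceless → voiced matches the voicing of the preceding /ð/, identifying this as voicing assimilation.
Place and manner are unchanged, so the assimilation is partial, not total.
The other alternating form patterns the same way: /x/ → [ɣ] after /ʒ/ (voiceless → voiced, matching voiced) — only voicing changes, and always toward the preceding segment.
Nothing changes in [ɸʊχxa], [fəqxɪ]: there the adjacent consonants already agree in voicing (/x/ and /χ/ are both voiceless; /x/ and /q/ are both voiceless), so these forms are consistent with the same rule.
The trigger is the preceding segment, so the direction is progressive (perseverative).

progressive voicing assimilation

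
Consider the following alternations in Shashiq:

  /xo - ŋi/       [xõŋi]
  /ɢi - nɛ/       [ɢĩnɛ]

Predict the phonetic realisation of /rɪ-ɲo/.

The data show regressive nasality assimilation (vowel nasalisation): /o/ → [õ] before /ŋ/; /i/ → [ĩ] before /n/ — a vowel is nasalised by an immediately following nasal consonant.
The vowel /ɪ/ is adjacent to the following nasal /ɲ/, so it acquires [+nasal] and surfaces as [ɪ̃].

[rɪ̃ɲo]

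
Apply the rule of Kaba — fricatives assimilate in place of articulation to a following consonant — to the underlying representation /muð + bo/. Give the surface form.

[muβbo]

/ð/ is a voiced dental fricative. The following trigger /b/ is bilabial, so /ð/ must become bilabial as well.
A voiced bilabial fricative is [β], so the surface segment is [β].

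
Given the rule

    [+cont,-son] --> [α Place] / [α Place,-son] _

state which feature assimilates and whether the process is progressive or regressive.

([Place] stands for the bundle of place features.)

The rule copies the place features (abbreviated [Place]) from the environment onto the target, so the assimilating feature is place.
The conditioning segment sits to the left of the focus bar, meaning the trigger precedes the segment that changes — progressive assimilation.

progressive place assimilation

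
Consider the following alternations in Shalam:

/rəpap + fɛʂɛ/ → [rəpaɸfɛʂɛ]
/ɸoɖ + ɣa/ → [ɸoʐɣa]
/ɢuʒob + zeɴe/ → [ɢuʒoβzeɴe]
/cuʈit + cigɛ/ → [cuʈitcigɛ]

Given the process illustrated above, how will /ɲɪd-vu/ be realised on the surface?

The data show regressive manner assimilation: /p/ → [ɸ] before /f/; /ɖ/ → [ʐ] before /ɣ/; /b/ → [β] before /z/. In each pair only manner changes, matching the following consonant, while place and voice stay constant.
Nothing changes in [cuʈitcigɛ]: there the adjacent consonants already agree in manner (/t/ and /c/ are both stops), so this form is consistent with the same rule.
The rule targets /d/ (voiced alveolar stop), which sits before the trigger /v/ (fricative).
The voiced alveolar fricative is [z], so /d/ → [z].

[ɲɪzvu]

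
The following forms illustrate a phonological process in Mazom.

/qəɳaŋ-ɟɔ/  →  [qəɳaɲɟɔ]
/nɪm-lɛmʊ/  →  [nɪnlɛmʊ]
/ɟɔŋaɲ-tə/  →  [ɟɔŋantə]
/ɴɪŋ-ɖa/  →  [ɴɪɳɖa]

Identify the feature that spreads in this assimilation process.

place

Comparing underlying and surface forms, /ŋ/ → [ɲ] is the alternation; the neighbouring /ɟ/ is constant.
/ŋ/ is velar while /ɟ/ is palatal; the output [ɲ] is palatal, matching the trigger — so the feature that spreads is place.
The other alternating forms pattern the same way: /m/ → [n] before /l/ (bilabial → alveolar, matching alveolar); /ɲ/ → [n] before /t/ (palatal → alveolar, matching alveolar); /ŋ/ → [ɳ] before /ɖ/ (velar → retroflex, matching retroflex) — only place changes, and always toward the following segment.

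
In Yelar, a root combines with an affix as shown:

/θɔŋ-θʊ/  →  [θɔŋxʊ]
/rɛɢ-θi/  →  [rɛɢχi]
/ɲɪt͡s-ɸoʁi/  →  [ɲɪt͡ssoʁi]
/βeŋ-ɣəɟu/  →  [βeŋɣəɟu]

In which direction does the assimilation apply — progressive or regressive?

progressive

The segment that alternates is /θ/, which surfaces as [x] when adjacent to /ŋ/.
/θ/ is dental while /ŋ/ is velar; the output [x] is velar, matching the trigger — so the feature that spreads is place.
Checking the remaining alternations: /θ/ → [χ] after /ɢ/ (dental → uvular, matching uvular); /ɸ/ → [s] after /t͡s/ (bilabial → alveolar, matching alveolar) — only place changes, and always toward the preceding segment.
Nothing changes in [βeŋɣəɟu]: there the adjacent consonants already agree in place (/ɣ/ and /ŋ/ are both velar), so this form is consistent with the same rule.
The trigger is the preceding segment, so the direction is progressive (perseverative).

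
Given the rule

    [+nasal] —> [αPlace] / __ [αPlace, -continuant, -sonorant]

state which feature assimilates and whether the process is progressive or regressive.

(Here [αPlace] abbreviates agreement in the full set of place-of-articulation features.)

The rule copies the place features (abbreviated [Place]) from the environment onto the target, so the assimilating feature is place.
The conditioning segment sits to the right of the focus bar, meaning the trigger follows the segment that changes — regressive assimilation.

regressive place assimilation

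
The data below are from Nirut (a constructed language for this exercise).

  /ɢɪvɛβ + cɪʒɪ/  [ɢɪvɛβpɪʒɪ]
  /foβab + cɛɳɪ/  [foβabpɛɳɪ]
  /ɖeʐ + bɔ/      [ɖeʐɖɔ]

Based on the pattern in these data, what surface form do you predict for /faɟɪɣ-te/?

[faɟɪɣke]

The data show progressive place assimilation: /c/ → [p] after /β/; /c/ → [p] after /b/; /b/ → [ɖ] after /ʐ/. In each pair only place changes, matching the preceding consonant, while manner and voice stay constant.
/t/ is a voiceless alveolar stop. The preceding trigger /ɣ/ is velar, so /t/ must become velar as well.
The voiceless velar stop is [k], so /t/ → [k].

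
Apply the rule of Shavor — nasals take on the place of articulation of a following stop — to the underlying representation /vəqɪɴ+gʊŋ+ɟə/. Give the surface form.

[vəqɪŋgʊɲɟə]

The rule targets /ɴ/ (voiced uvular nasal), which sits before the trigger /g/ (velar).
A voiced velar nasal is [ŋ], so the surface segment is [ŋ].
The same rule applies at the second boundary: /ŋ/ → [ɲ] next to /ɟ/.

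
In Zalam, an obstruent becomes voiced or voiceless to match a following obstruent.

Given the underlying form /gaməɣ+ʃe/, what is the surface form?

/ɣ/ is a voiced velar fricative. The following trigger /ʃ/ is voiceless, so /ɣ/ must become voiceless as well.
A voiceless velar fricative is [x], so the surface segment is [x].

[gaməxʃe]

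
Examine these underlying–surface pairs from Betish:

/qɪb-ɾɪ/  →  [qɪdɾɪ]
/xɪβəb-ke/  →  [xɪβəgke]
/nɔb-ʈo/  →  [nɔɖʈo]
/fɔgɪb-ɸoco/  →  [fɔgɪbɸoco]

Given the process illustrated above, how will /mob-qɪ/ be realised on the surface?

[moɢqɪ]

The data show regressive place assimilation: /b/ → [d] before /ɾ/; /b/ → [g] before /k/; /b/ → [ɖ] before /ʈ/. In each pair only place changes, matching the following consonant, while manner and voice stay constant.
No alternation appears in [fɔgɪbɸoco]: there the adjacent consonants already agree in place (/b/ and /ɸ/ are both bilabial), so this form is consistent with the same rule.
The rule targets /b/ (voiced bilabial stop), which sits before the trigger /q/ (uvular).
The voiced uvular stop is [ɢ], so /b/ → [ɢ].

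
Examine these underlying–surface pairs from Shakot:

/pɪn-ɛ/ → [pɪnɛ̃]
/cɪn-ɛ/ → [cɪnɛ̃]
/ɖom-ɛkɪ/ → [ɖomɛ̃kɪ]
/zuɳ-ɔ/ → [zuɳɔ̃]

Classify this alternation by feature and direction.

The vowel /ɛ/ surfaces as nasalised [ɛ̃] next to the preceding nasal /n/ — it has acquired the [+nasal] feature of its neighbour.
The other forms show the same pattern: /ɛ/ → [ɛ̃] after /m/; /ɔ/ → [ɔ̃] after /ɳ/ — each time a vowel is nasalised next to a preceding nasal.
Because the conditioning nasal is to the left of the vowel that changes, the process is progressive (perseverative).

progressive nasality assimilation (vowel nasalisation)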